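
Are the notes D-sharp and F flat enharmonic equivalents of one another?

D# is pitch class 3; Fb is pitch class 4.
The pitch classes differ (3 vs. 4), so they are not enharmonic equivalents.

No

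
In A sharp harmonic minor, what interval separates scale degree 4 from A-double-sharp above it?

augmented fifth

Scale degree 4 of A# harmonic minor is D#.
D# up to A##: letters D→A make it a fifth; 8 semitones makes it augmented.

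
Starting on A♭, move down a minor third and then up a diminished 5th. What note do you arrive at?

Cb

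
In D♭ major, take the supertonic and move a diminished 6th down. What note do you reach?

G#

The supertonic of Db major is Eb.
A diminished sixth (7 semitones) below Eb lands on the letter G, giving G#.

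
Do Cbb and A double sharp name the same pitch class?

No

Two spellings are enharmonically equivalent only if they share a pitch class.
Here Cbb → 10, A## → 11; 10 ≠ 11, so they are not.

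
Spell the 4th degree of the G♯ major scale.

C#

Degree 4 takes the letter 3 steps above G, which is C.
In major, degree 4 sits 5 semitones above the tonic. G# + 5 semitones is pitch class 1, spelled on C as C#.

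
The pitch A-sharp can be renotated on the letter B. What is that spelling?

Bb

Plain B sits 1 semitone above A#, so on the letter B the same pitch needs a flat: Bb.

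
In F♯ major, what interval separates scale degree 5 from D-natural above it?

minor second

Scale degree 5 of F# major is C#.
C# up to D: letters C→D make it a second; 1 semitone makes it minor.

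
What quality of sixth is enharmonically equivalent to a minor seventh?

augmented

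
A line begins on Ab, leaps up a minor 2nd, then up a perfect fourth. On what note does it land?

Ebb

A minor second up from Ab is Bbb (letter B, 1 semitone up).
A perfect fourth up from Bbb is Ebb (letter E, 5 semitones up).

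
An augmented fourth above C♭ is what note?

C up a perfect fourth is F, so the target letter is F.
From Cb, an augmented fourth is 6 semitones up: F.

F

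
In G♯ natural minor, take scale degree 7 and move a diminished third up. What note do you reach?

Ab

Scale degree 7 of G# natural minor is F#.
A diminished third (2 semitones) above F# lands on the letter A, giving Ab.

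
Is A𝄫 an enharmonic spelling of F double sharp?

Yes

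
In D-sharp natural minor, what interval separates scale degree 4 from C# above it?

Scale degree 4 of D# natural minor is G#.
G# up to C#: letters G→C make it a fourth; 5 semitones makes it perfect.

perfect fourth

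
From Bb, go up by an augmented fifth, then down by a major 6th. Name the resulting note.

An augmented fifth up from Bb is F# (letter F, 8 semitones up).
A major sixth down from F# is A (letter A, 9 semitones down).

A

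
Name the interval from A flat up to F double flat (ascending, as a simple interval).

diminished sixth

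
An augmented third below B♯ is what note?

B down a major third is G, so the target letter is G.
From B#, an augmented third is 5 semitones down: G.

G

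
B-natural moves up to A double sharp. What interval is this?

Counting letters B–C–D–E–F–G–A gives a seventh.
B→A## = 12 semitones, 1 wider than the major seventh (11), so augmented.

augmented seventh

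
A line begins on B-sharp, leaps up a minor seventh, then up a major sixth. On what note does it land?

A minor seventh up from B# is A# (letter A, 10 semitones up).
A major sixth up from A# is F## (letter F, 9 semitones up).

F##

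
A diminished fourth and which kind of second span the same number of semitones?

doubly augmented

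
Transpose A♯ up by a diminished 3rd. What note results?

A up a major third is C#, so the target letter is C.
From A#, a diminished third is 2 semitones up: C.

C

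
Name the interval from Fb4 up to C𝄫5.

diminished fifth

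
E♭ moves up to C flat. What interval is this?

Counting letters E–F–G–A–B–C gives a sixth.
Eb→Cb = 8 semitones, 1 narrower than the major sixth (9), so minor.

minor sixth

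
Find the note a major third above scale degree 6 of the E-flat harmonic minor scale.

Scale degree 6 of Eb harmonic minor is Cb.
A major third (4 semitones) above Cb lands on the letter E, giving Eb.

Eb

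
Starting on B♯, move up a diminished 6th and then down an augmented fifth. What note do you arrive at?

Cb

A diminished sixth up from B# is G (letter G, 7 semitones up).
An augmented fifth down from G is Cb (letter C, 8 semitones down).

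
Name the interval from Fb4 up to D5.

The letter names run F→D, a span of 5 letter steps, so the interval is some kind of sixth.
Fb to D is 10 semitones. A major sixth is 9, so 10 makes it augmented.

augmented sixth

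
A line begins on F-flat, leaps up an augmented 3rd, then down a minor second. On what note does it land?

G#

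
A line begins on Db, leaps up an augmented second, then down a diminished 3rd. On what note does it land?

An augmented second up from Db is E (letter E, 3 semitones up).
A diminished third down from E is C## (letter C, 2 semitones down).

C##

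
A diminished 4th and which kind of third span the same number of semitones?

major

A diminished fourth spans 4 semitones.
A third spanning 4 semitones is major (the major third is 4).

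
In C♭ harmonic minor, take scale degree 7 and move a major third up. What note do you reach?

Scale degree 7 of Cb harmonic minor is Bb.
A major third (4 semitones) above Bb lands on the letter D, giving D.

D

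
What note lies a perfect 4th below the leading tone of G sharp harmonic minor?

C##

The leading tone of G# harmonic minor is F##.
A perfect fourth (5 semitones) below F## lands on the letter C, giving C##.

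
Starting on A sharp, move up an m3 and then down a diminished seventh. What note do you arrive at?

A minor third up from A# is C# (letter C, 3 semitones up).
A diminished seventh down from C# is D## (letter D, 9 semitones down).

D##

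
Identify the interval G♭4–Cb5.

perfect fourth

The letter names run G→C, a span of 3 letter steps, so the interval is some kind of fourth.
Gb to Cb is 5 semitones. A perfect fourth is 5, so 5 makes it perfect.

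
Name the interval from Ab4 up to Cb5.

The letter names run A→C, a span of 2 letter steps, so the interval is some kind of third.
Ab to Cb is 3 semitones. A major third is 4, so 3 makes it minor.

minor third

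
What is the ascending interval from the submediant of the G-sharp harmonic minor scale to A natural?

perfect fourth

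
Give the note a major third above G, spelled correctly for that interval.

A third above G lands on the letter B.
A major third spans 4 semitones, so G moves to pitch class 11. On the letter B that is B.

B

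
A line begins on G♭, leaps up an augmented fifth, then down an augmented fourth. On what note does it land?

An augmented fifth up from Gb is D (letter D, 8 semitones up).
An augmented fourth down from D is Ab (letter A, 6 semitones down).

Ab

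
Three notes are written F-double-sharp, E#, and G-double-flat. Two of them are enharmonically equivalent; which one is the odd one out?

F##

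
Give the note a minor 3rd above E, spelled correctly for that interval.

A third above E lands on the letter G.
A minor third spans 3 semitones, so E moves to pitch class 7. On the letter G that is G.

G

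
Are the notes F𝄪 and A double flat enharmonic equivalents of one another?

Yes

F## = pitch class 7 and Abb = pitch class 7 — the same pitch class, so they are enharmonic equivalents.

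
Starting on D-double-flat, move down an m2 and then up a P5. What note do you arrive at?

A minor second down from Dbb is Cb (letter C, 1 semitone down).
A perfect fifth up from Cb is Gb (letter G, 7 semitones up).

Gb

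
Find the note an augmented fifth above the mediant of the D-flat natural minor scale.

The mediant of Db natural minor is Fb.
An augmented fifth (8 semitones) above Fb lands on the letter C, giving C.

C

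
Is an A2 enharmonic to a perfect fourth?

No

An augmented second spans 3 semitones; a perfect fourth spans 5.
The spans differ, so they are not enharmonic equivalents.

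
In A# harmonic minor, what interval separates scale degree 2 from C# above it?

Scale degree 2 of A# harmonic minor is B#.
B# up to C#: letters B→C make it a second; 1 semitone makes it minor.

minor second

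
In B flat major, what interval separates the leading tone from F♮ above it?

The leading tone of Bb major is A.
A up to F: letters A→F make it a sixth; 8 semitones makes it minor.

minor sixth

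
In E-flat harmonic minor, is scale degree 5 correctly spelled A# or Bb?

Bb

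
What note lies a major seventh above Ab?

G

A up a major seventh is G#, so the target letter is G.
From Ab, a major seventh is 11 semitones up: G.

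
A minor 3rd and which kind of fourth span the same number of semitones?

doubly diminished

A minor third spans 3 semitones.
A fourth spanning 3 semitones is doubly diminished (the perfect fourth is 5).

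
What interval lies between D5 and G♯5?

augmented fourth

The letter names run D→G, a span of 3 letter steps, so the interval is some kind of fourth.
D to G# is 6 semitones. A perfect fourth is 5, so 6 makes it augmented.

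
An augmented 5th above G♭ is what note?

A fifth above G lands on the letter D.
An augmented fifth spans 8 semitones, so Gb moves to pitch class 2. On the letter D that is D.

D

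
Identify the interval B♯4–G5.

diminished sixth

Counting letters B–C–D–E–F–G gives a sixth.
B#→G = 7 semitones, 2 narrower than the major sixth (9), so diminished.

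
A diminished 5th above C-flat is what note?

Gbb

A fifth above C lands on the letter G.
A diminished fifth spans 6 semitones, so Cb moves to pitch class 5. On the letter G that is Gbb.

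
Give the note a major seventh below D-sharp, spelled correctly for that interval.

E

D down a major seventh is Eb, so the target letter is E.
From D#, a major seventh is 11 semitones down: E.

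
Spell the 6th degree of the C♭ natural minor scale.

Abb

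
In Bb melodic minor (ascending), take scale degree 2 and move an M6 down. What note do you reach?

Scale degree 2 of Bb melodic minor (ascending) is C.
A major sixth (9 semitones) below C lands on the letter E, giving Eb.

Eb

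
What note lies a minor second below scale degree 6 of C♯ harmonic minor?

G#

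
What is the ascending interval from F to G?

major second

Counting letters F–G gives a second.
F→G = 2 semitones, exactly the major second.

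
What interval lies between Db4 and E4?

augmented second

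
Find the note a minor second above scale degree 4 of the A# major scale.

Scale degree 4 of A# major is D#.
A minor second (1 semitone) above D# lands on the letter E, giving E.

E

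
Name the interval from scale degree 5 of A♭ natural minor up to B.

Scale degree 5 of Ab natural minor is Eb.
Eb up to B: letters E→B make it a fifth; 8 semitones makes it augmented.

augmented fifth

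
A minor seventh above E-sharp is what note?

D#

A seventh above E lands on the letter D.
A minor seventh spans 10 semitones, so E# moves to pitch class 3. On the letter D that is D#.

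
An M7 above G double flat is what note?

Fb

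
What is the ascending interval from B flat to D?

major third

The letter names run B→D, a span of 2 letter steps, so the interval is some kind of third.
Bb to D is 4 semitones. A major third is 4, so 4 makes it major.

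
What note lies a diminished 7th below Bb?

C#

B down a major seventh is C, so the target letter is C.
From Bb, a diminished seventh is 9 semitones down: C#.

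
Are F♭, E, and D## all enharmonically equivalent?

Fb is pitch class 4; E is pitch class 4; D## is pitch class 4.
All spellings map to pitch class 4, so they are enharmonically equivalent.

Yes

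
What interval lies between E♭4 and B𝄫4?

diminished fifth

The letter names run E→B, a span of 4 letter steps, so the interval is some kind of fifth.
Eb to Bbb is 6 semitones. A perfect fifth is 7, so 6 makes it diminished.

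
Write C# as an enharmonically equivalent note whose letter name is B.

B##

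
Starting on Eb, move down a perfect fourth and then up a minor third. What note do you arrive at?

Db

A perfect fourth down from Eb is Bb (letter B, 5 semitones down).
A minor third up from Bb is Db (letter D, 3 semitones up).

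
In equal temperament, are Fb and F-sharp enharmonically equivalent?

Two spellings are enharmonically equivalent only if they share a pitch class.
Here Fb → 4, F# → 6; 4 ≠ 6, so they are not.

No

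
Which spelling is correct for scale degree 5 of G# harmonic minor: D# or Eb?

D#

Each scale degree takes a distinct letter name. Degree 5 of a scale on G must use the letter D.
D# and Eb are enharmonically the same pitch, but only D# uses the letter D, so it is the correct spelling here.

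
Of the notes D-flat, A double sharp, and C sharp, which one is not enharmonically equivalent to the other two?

A##

In 12-tone equal temperament, enharmonic equivalents share a pitch class. Db is pitch class 1; A## is pitch class 11; C# is pitch class 1.
Db and C# share pitch class 1, while A## is pitch class 11.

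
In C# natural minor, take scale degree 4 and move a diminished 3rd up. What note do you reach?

Ab

Scale degree 4 of C# natural minor is F#.
A diminished third (2 semitones) above F# lands on the letter A, giving Ab.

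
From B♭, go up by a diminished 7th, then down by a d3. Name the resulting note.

F

A diminished seventh up from Bb is Abb (letter A, 9 semitones up).
A diminished third down from Abb is F (letter F, 2 semitones down).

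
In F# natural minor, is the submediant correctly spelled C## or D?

D

Each scale degree takes a distinct letter name. Degree 6 of a scale on F must use the letter D.
D and C## are enharmonically the same pitch, but only D uses the letter D, so it is the correct spelling here.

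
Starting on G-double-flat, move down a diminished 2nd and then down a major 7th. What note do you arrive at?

A diminished second down from Gbb is F (letter F, 0 semitones down).
A major seventh down from F is Gb (letter G, 11 semitones down).

Gb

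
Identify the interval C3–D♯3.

augmented second

The letter names run C→D, a span of 1 letter step, so the interval is some kind of second.
C to D# is 3 semitones. A major second is 2, so 3 makes it augmented.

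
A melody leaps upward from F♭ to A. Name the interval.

augmented third

Counting letters F–G–A gives a third.
Fb→A = 5 semitones, 1 wider than the major third (4), so augmented.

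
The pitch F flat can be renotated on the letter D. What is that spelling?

D##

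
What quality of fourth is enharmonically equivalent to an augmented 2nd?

doubly diminished

An augmented second spans 3 semitones.
A fourth spanning 3 semitones is doubly diminished (the perfect fourth is 5).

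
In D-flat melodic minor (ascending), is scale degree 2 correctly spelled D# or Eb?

Each scale degree takes a distinct letter name. Degree 2 of a scale on D must use the letter E.
Eb and D# are enharmonically the same pitch, but only Eb uses the letter E, so it is the correct spelling here.

Eb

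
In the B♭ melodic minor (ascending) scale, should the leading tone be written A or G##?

Each scale degree takes a distinct letter name. Degree 7 of a scale on B must use the letter A.
A and G## are enharmonically the same pitch, but only A uses the letter A, so it is the correct spelling here.

A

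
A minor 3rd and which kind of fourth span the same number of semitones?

A minor third spans 3 semitones.
A fourth spanning 3 semitones is doubly diminished (the perfect fourth is 5).

doubly diminished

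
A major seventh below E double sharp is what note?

F##

A seventh below E lands on the letter F.
A major seventh spans 11 semitones, so E## moves to pitch class 7. On the letter F that is F##.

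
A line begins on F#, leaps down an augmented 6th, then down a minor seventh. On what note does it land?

Bb

An augmented sixth down from F# is Ab (letter A, 10 semitones down).
A minor seventh down from Ab is Bb (letter B, 10 semitones down).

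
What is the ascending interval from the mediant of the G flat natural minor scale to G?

augmented sixth

The mediant of Gb natural minor is Bbb.
Bbb up to G: letters B→G make it a sixth; 10 semitones makes it augmented.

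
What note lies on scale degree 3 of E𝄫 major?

Degree 3 takes the letter 2 steps above E, which is G.
In major, degree 3 sits 4 semitones above the tonic. Ebb + 4 semitones is pitch class 6, spelled on G as Gb.

Gb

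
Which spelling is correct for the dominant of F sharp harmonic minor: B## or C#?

C#

Each scale degree takes a distinct letter name. Degree 5 of a scale on F must use the letter C.
C# and B## are enharmonically the same pitch, but only C# uses the letter C, so it is the correct spelling here.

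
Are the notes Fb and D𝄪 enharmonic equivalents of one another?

Fb = pitch class 4 and D## = pitch class 4 — the same pitch class, so they are enharmonic equivalents.

Yes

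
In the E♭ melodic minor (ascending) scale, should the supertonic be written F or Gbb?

F

Each scale degree takes a distinct letter name. Degree 2 of a scale on E must use the letter F.
F and Gbb are enharmonically the same pitch, but only F uses the letter F, so it is the correct spelling here.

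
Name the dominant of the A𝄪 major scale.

Degree 5 takes the letter 4 steps above A, which is E.
In major, degree 5 sits 7 semitones above the tonic. A## + 7 semitones is pitch class 6, spelled on E as E##.

E##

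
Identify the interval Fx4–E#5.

minor seventh

Counting letters F–G–A–B–C–D–E gives a seventh.
F##→E# = 10 semitones, 1 narrower than the major seventh (11), so minor.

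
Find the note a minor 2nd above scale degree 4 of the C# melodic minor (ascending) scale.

G

Scale degree 4 of C# melodic minor (ascending) is F#.
A minor second (1 semitone) above F# lands on the letter G, giving G.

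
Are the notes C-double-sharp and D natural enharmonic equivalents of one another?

Yes

C## is pitch class 2; D is pitch class 2.
All spellings map to pitch class 2, so they are enharmonically equivalent.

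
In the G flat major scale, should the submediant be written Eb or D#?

Eb

Each scale degree takes a distinct letter name. Degree 6 of a scale on G must use the letter E.
Eb and D# are enharmonically the same pitch, but only Eb uses the letter E, so it is the correct spelling here.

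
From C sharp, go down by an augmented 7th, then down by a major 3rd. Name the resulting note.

An augmented seventh down from C# is Db (letter D, 12 semitones down).
A major third down from Db is Bbb (letter B, 4 semitones down).

Bbb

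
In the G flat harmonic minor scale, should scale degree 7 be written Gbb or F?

F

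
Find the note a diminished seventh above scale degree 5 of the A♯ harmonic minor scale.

D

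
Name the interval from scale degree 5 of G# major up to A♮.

diminished fifth

Scale degree 5 of G# major is D#.
D# up to A: letters D→A make it a fifth; 6 semitones makes it diminished.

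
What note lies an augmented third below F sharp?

Db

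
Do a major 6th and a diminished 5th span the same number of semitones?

A major sixth spans 9 semitones; a diminished fifth spans 6.
The spans differ, so they are not enharmonic equivalents.

No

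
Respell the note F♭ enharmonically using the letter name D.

D##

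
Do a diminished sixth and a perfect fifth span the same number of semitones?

A diminished sixth spans 7 semitones; a perfect fifth spans 7.
They are enharmonically equivalent.

Yes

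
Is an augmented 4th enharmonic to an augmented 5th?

An augmented fourth spans 6 semitones; an augmented fifth spans 8.
The spans differ, so they are not enharmonic equivalents.

No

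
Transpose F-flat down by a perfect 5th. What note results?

F down a perfect fifth is Bb, so the target letter is B.
From Fb, a perfect fifth is 7 semitones down: Bbb.

Bbb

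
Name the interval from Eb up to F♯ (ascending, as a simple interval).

augmented second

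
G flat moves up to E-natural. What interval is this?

Counting letters G–A–B–C–D–E gives a sixth.
Gb→E = 10 semitones, 1 wider than the major sixth (9), so augmented.

augmented sixth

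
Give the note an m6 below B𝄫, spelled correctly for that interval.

Db

B down a major sixth is D, so the target letter is D.
From Bbb, a minor sixth is 8 semitones down: Db.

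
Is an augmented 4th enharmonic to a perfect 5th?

An augmented fourth spans 6 semitones; a perfect fifth spans 7.
The spans differ, so they are not enharmonic equivalents.

No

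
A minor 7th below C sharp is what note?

D#

A seventh below C lands on the letter D.
A minor seventh spans 10 semitones, so C# moves to pitch class 3. On the letter D that is D#.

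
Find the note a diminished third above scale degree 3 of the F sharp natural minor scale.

Cb

Scale degree 3 of F# natural minor is A.
A diminished third (2 semitones) above A lands on the letter C, giving Cb.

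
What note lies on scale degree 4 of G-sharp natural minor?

C#

Degree 4 takes the letter 3 steps above G, which is C.
In natural minor, degree 4 sits 5 semitones above the tonic. G# + 5 semitones is pitch class 1, spelled on C as C#.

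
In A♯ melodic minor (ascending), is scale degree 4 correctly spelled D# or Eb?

D#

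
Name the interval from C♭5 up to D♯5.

Counting letters C–D gives a second.
Cb→D# = 4 semitones, 2 wider than the major second (2), so doubly augmented.

doubly augmented second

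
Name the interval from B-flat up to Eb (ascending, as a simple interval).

The letter names run B→E, a span of 3 letter steps, so the interval is some kind of fourth.
Bb to Eb is 5 semitones. A perfect fourth is 5, so 5 makes it perfect.

perfect fourth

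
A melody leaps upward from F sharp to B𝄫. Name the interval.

The letter names run F→B, a span of 3 letter steps, so the interval is some kind of fourth.
F# to Bbb is 3 semitones. A perfect fourth is 5, so 3 makes it doubly diminished.

doubly diminished fourth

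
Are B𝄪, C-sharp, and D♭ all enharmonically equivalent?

B## is pitch class 1; C# is pitch class 1; Db is pitch class 1.
All spellings map to pitch class 1, so they are enharmonically equivalent.

Yes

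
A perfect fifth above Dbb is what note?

D up a perfect fifth is A, so the target letter is A.
From Dbb, a perfect fifth is 7 semitones up: Abb.

Abb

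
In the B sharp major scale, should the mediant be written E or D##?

D##

Each scale degree takes a distinct letter name. Degree 3 of a scale on B must use the letter D.
D## and E are enharmonically the same pitch, but only D## uses the letter D, so it is the correct spelling here.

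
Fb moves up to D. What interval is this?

The letter names run F→D, a span of 5 letter steps, so the interval is some kind of sixth.
Fb to D is 10 semitones. A major sixth is 9, so 10 makes it augmented.

augmented sixth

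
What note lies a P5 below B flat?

A fifth below B lands on the letter E.
A perfect fifth spans 7 semitones, so Bb moves to pitch class 3. On the letter E that is Eb.

Eb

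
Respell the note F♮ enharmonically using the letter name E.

E#

Plain E sits 1 semitone below F, so on the letter E the same pitch needs a sharp: E#.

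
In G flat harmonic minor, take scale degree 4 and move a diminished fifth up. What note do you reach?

Gbb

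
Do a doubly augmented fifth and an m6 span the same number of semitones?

No

A doubly augmented fifth spans 9 semitones; a minor sixth spans 8.
The spans differ, so they are not enharmonic equivalents.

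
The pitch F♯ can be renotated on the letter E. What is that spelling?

E##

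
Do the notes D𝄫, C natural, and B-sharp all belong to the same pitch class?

Dbb is pitch class 0; C is pitch class 0; B# is pitch class 0.
All spellings map to pitch class 0, so they are enharmonically equivalent.

Yes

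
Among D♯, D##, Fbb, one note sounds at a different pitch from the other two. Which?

D##

In 12-tone equal temperament, enharmonic equivalents share a pitch class. D# is pitch class 3; D## is pitch class 4; Fbb is pitch class 3.
D# and Fbb share pitch class 3, while D## is pitch class 4.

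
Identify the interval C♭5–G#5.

The letter names run C→G, a span of 4 letter steps, so the interval is some kind of fifth.
Cb to G# is 9 semitones. A perfect fifth is 7, so 9 makes it doubly augmented.

doubly augmented fifth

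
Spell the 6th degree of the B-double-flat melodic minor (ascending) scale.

Gb

The Bbb melodic minor (ascending) scale runs Bbb Cb Dbb Ebb Fb Gb Ab.
Degree 6 is Gb.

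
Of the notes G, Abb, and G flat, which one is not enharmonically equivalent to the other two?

In 12-tone equal temperament, enharmonic equivalents share a pitch class. G is pitch class 7; Abb is pitch class 7; Gb is pitch class 6.
G and Abb share pitch class 7, while Gb is pitch class 6.

Gb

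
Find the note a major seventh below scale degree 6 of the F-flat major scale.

Scale degree 6 of Fb major is Db.
A major seventh (11 semitones) below Db lands on the letter E, giving Ebb.

Ebb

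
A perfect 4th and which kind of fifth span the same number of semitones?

doubly diminished

A perfect fourth spans 5 semitones.
A fifth spanning 5 semitones is doubly diminished (the perfect fifth is 7).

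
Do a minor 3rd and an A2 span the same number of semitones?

Yes

A minor third spans 3 semitones; an augmented second spans 3.
They are enharmonically equivalent.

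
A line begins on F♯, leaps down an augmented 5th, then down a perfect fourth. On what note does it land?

F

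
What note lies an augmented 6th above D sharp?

B##

A sixth above D lands on the letter B.
An augmented sixth spans 10 semitones, so D# moves to pitch class 1. On the letter B that is B##.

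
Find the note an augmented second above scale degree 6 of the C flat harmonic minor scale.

Scale degree 6 of Cb harmonic minor is Abb.
An augmented second (3 semitones) above Abb lands on the letter B, giving Bb.

Bb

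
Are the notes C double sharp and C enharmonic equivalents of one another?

No

C## is pitch class 2; C is pitch class 0.
The pitch classes differ (2 vs. 0), so they are not enharmonic equivalents.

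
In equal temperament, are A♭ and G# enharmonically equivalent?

Ab = pitch class 8 and G# = pitch class 8 — the same pitch class, so they are enharmonic equivalents.

Yes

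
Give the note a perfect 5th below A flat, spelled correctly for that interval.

A down a perfect fifth is D, so the target letter is D.
From Ab, a perfect fifth is 7 semitones down: Db.

Db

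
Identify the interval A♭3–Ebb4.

diminished fifth

Counting letters A–B–C–D–E gives a fifth.
Ab→Ebb = 6 semitones, 1 narrower than the perfect fifth (7), so diminished.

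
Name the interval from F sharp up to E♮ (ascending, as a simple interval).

minor seventh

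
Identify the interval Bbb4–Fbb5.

diminished fifth

The letter names run B→F, a span of 4 letter steps, so the interval is some kind of fifth.
Bbb to Fbb is 6 semitones. A perfect fifth is 7, so 6 makes it diminished.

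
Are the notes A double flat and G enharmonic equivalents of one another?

Yes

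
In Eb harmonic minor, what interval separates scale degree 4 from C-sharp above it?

augmented third

Scale degree 4 of Eb harmonic minor is Ab.
Ab up to C#: letters A→C make it a third; 5 semitones makes it augmented.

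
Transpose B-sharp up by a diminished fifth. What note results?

F#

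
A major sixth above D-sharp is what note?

B#

A sixth above D lands on the letter B.
A major sixth spans 9 semitones, so D# moves to pitch class 0. On the letter B that is B#.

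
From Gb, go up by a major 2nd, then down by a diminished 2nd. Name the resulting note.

G#

A major second up from Gb is Ab (letter A, 2 semitones up).
A diminished second down from Ab is G# (letter G, 0 semitones down).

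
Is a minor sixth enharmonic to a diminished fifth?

No

A minor sixth spans 8 semitones; a diminished fifth spans 6.
The spans differ, so they are not enharmonic equivalents.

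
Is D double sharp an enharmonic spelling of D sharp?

D## is pitch class 4; D# is pitch class 3.
The pitch classes differ (4 vs. 3), so they are not enharmonic equivalents.

No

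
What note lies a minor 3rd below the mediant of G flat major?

G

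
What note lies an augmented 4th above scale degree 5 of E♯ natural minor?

E##

Scale degree 5 of E# natural minor is B#.
An augmented fourth (6 semitones) above B# lands on the letter E, giving E##.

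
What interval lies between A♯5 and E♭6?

doubly diminished fifth

The letter names run A→E, a span of 4 letter steps, so the interval is some kind of fifth.
A# to Eb is 5 semitones. A perfect fifth is 7, so 5 makes it doubly diminished.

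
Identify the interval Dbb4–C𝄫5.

minor seventh

The letter names run D→C, a span of 6 letter steps, so the interval is some kind of seventh.
Dbb to Cbb is 10 semitones. A major seventh is 11, so 10 makes it minor.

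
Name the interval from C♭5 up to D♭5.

major second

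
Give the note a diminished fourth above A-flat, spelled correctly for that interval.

Dbb

A up a perfect fourth is D, so the target letter is D.
From Ab, a diminished fourth is 4 semitones up: Dbb.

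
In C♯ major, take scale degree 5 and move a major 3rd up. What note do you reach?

Scale degree 5 of C# major is G#.
A major third (4 semitones) above G# lands on the letter B, giving B#.

B#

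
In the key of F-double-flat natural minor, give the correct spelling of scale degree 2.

Gbb

Degree 2 takes the letter 1 step above F, which is G.
In natural minor, degree 2 sits 2 semitones above the tonic. Fbb + 2 semitones is pitch class 5, spelled on G as Gbb.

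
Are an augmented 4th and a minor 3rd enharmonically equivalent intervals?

An augmented fourth spans 6 semitones; a minor third spans 3.
The spans differ, so they are not enharmonic equivalents.

No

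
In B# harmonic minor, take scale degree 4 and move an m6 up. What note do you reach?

Scale degree 4 of B# harmonic minor is E#.
A minor sixth (8 semitones) above E# lands on the letter C, giving C#.

C#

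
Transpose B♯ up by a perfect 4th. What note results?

E#

A fourth above B lands on the letter E.
A perfect fourth spans 5 semitones, so B# moves to pitch class 5. On the letter E that is E#.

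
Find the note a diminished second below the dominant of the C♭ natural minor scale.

The dominant of Cb natural minor is Gb.
A diminished second (0 semitones) below Gb lands on the letter F, giving F#.

F#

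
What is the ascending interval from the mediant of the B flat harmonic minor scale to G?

augmented fourth

The mediant of Bb harmonic minor is Db.
Db up to G: letters D→G make it a fourth; 6 semitones makes it augmented.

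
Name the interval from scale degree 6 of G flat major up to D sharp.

Scale degree 6 of Gb major is Eb.
Eb up to D#: letters E→D make it a seventh; 12 semitones makes it augmented.

augmented seventh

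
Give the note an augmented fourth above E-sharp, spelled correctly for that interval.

A##

A fourth above E lands on the letter A.
An augmented fourth spans 6 semitones, so E# moves to pitch class 11. On the letter A that is A##.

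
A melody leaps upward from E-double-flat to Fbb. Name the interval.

minor second

Counting letters E–F gives a second.
Ebb→Fbb = 1 semitone, 1 narrower than the major second (2), so minor.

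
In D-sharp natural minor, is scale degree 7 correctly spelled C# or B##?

Each scale degree takes a distinct letter name. Degree 7 of a scale on D must use the letter C.
C# and B## are enharmonically the same pitch, but only C# uses the letter C, so it is the correct spelling here.

C#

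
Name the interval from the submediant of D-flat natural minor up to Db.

major third

The submediant of Db natural minor is Bbb.
Bbb up to Db: letters B→D make it a third; 4 semitones makes it major.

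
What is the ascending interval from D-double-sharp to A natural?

doubly diminished fifth

The letter names run D→A, a span of 4 letter steps, so the interval is some kind of fifth.
D## to A is 5 semitones. A perfect fifth is 7, so 5 makes it doubly diminished.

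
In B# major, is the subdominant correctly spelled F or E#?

E#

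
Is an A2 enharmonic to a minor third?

Yes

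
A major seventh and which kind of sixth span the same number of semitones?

A major seventh spans 11 semitones.
A sixth spanning 11 semitones is doubly augmented (the major sixth is 9).

doubly augmented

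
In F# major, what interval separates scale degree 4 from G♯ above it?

major sixth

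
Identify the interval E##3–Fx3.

Counting letters E–F gives a second.
E##→F## = 1 semitone, 1 narrower than the major second (2), so minor.

minor second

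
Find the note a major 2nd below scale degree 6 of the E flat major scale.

Scale degree 6 of Eb major is C.
A major second (2 semitones) below C lands on the letter B, giving Bb.

Bb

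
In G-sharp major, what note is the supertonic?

A#

The G# major scale runs G# A# B# C# D# E# F##.
Degree 2 is A#.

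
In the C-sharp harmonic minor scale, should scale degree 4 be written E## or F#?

F#

Each scale degree takes a distinct letter name. Degree 4 of a scale on C must use the letter F.
F# and E## are enharmonically the same pitch, but only F# uses the letter F, so it is the correct spelling here.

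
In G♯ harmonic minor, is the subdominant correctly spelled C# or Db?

C#

Each scale degree takes a distinct letter name. Degree 4 of a scale on G must use the letter C.
C# and Db are enharmonically the same pitch, but only C# uses the letter C, so it is the correct spelling here.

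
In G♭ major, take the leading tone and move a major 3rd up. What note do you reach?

A

The leading tone of Gb major is F.
A major third (4 semitones) above F lands on the letter A, giving A.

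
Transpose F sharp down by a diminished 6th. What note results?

A sixth below F lands on the letter A.
A diminished sixth spans 7 semitones, so F# moves to pitch class 11. On the letter A that is A##.

A##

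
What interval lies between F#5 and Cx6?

Counting letters F–G–A–B–C gives a fifth.
F#→C## = 8 semitones, 1 wider than the perfect fifth (7), so augmented.

augmented fifth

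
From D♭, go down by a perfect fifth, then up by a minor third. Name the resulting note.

A perfect fifth down from Db is Gb (letter G, 7 semitones down).
A minor third up from Gb is Bbb (letter B, 3 semitones up).

Bbb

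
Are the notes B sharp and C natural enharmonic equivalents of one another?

B# is pitch class 0; C is pitch class 0.
All spellings map to pitch class 0, so they are enharmonically equivalent.

Yes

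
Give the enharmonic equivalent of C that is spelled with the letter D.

Dbb

C is pitch class 0. The letter D alone is pitch class 2.
To reach pitch class 0 from D requires an offset of -2 semitones, i.e. double flat: Dbb.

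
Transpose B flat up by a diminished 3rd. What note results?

A third above B lands on the letter D.
A diminished third spans 2 semitones, so Bb moves to pitch class 0. On the letter D that is Dbb.

Dbb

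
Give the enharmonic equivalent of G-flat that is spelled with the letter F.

F#

Gb is pitch class 6. The letter F alone is pitch class 5.
To reach pitch class 6 from F requires an offset of +1 semitone, i.e. sharp: F#.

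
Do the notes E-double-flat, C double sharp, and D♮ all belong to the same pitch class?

Yes

Ebb = pitch class 2 and C## = pitch class 2 and D = pitch class 2 — the same pitch class, so they are enharmonic equivalents.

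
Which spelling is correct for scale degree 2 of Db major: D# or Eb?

Each scale degree takes a distinct letter name. Degree 2 of a scale on D must use the letter E.
Eb and D# are enharmonically the same pitch, but only Eb uses the letter E, so it is the correct spelling here.

Eb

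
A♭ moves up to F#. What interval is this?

The letter names run A→F, a span of 5 letter steps, so the interval is some kind of sixth.
Ab to F# is 10 semitones. A major sixth is 9, so 10 makes it augmented.

augmented sixth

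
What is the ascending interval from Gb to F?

Counting letters G–A–B–C–D–E–F gives a seventh.
Gb→F = 11 semitones, exactly the major seventh.

major seventh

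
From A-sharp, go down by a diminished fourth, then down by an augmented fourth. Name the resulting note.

B#

A diminished fourth down from A# is E## (letter E, 4 semitones down).
An augmented fourth down from E## is B# (letter B, 6 semitones down).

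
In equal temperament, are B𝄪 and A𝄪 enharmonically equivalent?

B## is pitch class 1; A## is pitch class 11.
The pitch classes differ (1 vs. 11), so they are not enharmonic equivalents.

No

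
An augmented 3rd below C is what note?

Abb

C down a major third is Ab, so the target letter is A.
From C, an augmented third is 5 semitones down: Abb.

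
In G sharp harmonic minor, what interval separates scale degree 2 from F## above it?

major sixth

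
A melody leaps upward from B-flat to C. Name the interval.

major second

The letter names run B→C, a span of 1 letter step, so the interval is some kind of second.
Bb to C is 2 semitones. A major second is 2, so 2 makes it major.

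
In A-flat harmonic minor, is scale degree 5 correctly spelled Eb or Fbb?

Each scale degree takes a distinct letter name. Degree 5 of a scale on A must use the letter E.
Eb and Fbb are enharmonically the same pitch, but only Eb uses the letter E, so it is the correct spelling here.

Eb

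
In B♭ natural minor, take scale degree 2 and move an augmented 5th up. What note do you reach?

G#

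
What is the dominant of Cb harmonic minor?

Gb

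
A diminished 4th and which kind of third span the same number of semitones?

major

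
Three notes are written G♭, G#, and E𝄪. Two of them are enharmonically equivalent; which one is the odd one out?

In 12-tone equal temperament, enharmonic equivalents share a pitch class. Gb is pitch class 6; G# is pitch class 8; E## is pitch class 6.
Gb and E## share pitch class 6, while G# is pitch class 8.

G#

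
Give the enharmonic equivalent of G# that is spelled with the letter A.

Ab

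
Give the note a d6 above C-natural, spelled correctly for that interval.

Abb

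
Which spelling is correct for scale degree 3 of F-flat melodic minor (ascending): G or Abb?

Abb

Each scale degree takes a distinct letter name. Degree 3 of a scale on F must use the letter A.
Abb and G are enharmonically the same pitch, but only Abb uses the letter A, so it is the correct spelling here.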